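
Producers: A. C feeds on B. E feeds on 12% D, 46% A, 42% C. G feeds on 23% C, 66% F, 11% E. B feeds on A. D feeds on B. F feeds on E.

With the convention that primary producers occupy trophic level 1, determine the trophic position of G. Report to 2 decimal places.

4.72

B: 1 + 1 = 2
C: 1 + 2 = 3
D: 1 + 2 = 3
E: 1 + (0.12×3 + 0.46×1 + 0.42×3) = 3.08
F: 1 + 3.08 = 4.08
G: 1 + (0.23×3 + 0.66×4.08 + 0.11×3.08) = 4.7216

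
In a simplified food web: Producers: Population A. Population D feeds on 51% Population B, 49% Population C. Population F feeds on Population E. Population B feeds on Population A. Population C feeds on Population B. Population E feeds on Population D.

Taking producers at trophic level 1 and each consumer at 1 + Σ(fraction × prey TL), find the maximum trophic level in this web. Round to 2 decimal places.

5.49

Population B: 1 + 1 = 2
Population C: 1 + 2 = 3
Population D: 1 + (0.51×2 + 0.49×3) = 3.49
Population E: 1 + 3.49 = 4.49
Population F: 1 + 4.49 = 5.49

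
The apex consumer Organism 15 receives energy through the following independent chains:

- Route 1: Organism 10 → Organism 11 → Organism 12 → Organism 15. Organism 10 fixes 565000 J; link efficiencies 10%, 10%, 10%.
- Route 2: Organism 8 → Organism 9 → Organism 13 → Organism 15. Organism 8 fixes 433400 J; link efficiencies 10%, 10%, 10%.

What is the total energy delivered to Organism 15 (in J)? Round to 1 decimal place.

998.4 J

Route 1: 565000 × 0.1 × 0.1 × 0.1 = 565 J
Route 2: 433400 × 0.1 × 0.1 × 0.1 = 433.4 J
Total at Organism 15: 565 + 433.4 = 998.4 J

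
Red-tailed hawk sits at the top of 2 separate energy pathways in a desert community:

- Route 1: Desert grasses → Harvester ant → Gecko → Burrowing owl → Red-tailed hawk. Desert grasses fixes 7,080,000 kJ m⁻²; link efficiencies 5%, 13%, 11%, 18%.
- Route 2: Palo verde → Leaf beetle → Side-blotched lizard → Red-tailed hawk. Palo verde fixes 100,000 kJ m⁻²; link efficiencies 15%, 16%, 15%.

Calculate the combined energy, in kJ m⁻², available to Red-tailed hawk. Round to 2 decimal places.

Route 1: 7080000 × 0.05 × 0.13 × 0.11 × 0.18 = 911.196 kJ m⁻²
Route 2: 100000 × 0.15 × 0.16 × 0.15 = 360 kJ m⁻²
Total at Red-tailed hawk: 911.196 + 360 = 1271.196 kJ m⁻²

1271.20 kJ m⁻²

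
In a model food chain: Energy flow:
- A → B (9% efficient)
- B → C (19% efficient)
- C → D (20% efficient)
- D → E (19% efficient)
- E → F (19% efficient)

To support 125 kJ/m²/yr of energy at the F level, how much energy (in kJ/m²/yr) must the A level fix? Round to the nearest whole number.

Cumulative transfer efficiency: 0.09 × 0.19 × 0.2 × 0.19 × 0.19 = 0.000123462
A energy = 125 / 0.000123462 = 1012457 kJ/m²/yr

1012457 kJ/m²/yr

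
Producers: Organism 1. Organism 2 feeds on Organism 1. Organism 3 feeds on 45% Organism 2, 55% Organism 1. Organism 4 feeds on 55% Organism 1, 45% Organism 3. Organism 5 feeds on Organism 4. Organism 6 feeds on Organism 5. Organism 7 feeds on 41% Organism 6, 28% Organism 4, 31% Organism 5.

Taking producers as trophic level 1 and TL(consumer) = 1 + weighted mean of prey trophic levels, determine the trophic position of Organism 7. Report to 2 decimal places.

Organism 2: 1 + 1 = 2
Organism 3: 1 + (0.45×2 + 0.55×1) = 2.45
Organism 4: 1 + (0.55×1 + 0.45×2.45) = 2.6525
Organism 5: 1 + 2.6525 = 3.6525
Organism 6: 1 + 3.6525 = 4.6525
Organism 7: 1 + (0.41×4.6525 + 0.28×2.6525 + 0.31×3.6525) = 4.7825

4.78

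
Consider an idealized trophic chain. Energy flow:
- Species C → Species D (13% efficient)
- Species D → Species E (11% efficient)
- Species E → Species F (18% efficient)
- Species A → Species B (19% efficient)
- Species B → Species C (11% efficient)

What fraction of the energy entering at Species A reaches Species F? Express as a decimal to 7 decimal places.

Product of link efficiencies: 0.19 × 0.11 × 0.13 × 0.11 × 0.18 = 0.0000537966

0.0000538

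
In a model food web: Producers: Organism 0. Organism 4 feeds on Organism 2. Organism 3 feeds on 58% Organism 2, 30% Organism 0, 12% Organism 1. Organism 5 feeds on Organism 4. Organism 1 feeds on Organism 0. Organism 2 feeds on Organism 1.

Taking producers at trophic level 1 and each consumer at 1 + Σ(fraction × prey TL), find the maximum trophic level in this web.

Organism 1: 1 + 1 = 2
Organism 2: 1 + 2 = 3
Organism 3: 1 + (0.58×3 + 0.3×1 + 0.12×2) = 3.28
Organism 4: 1 + 3 = 4
Organism 5: 1 + 4 = 5

5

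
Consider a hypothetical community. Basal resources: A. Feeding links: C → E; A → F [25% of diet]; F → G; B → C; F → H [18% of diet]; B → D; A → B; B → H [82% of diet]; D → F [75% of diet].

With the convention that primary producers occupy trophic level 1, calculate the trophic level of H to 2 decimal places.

3.27

B: 1 + 1 = 2
C: 1 + 2 = 3
D: 1 + 2 = 3
E: 1 + 3 = 4
F: 1 + (0.75×3 + 0.25×1) = 3.5
G: 1 + 3.5 = 4.5
H: 1 + (0.18×3.5 + 0.82×2) = 3.27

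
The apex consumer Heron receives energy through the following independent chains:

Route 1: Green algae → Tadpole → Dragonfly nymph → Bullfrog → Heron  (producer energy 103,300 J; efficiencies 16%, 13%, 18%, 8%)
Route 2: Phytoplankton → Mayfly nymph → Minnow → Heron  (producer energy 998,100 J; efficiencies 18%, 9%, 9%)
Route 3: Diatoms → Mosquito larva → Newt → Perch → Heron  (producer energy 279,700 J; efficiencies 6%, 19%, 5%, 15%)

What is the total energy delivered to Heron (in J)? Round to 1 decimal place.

Route 1: 103300 × 0.16 × 0.13 × 0.18 × 0.08 = 30.940416 J
Route 2: 998100 × 0.18 × 0.09 × 0.09 = 1455.2298 J
Route 3: 279700 × 0.06 × 0.19 × 0.05 × 0.15 = 23.91435 J
Total at Heron: 30.940416 + 1455.2298 + 23.91435 = 1510.084566 J

1510.1 J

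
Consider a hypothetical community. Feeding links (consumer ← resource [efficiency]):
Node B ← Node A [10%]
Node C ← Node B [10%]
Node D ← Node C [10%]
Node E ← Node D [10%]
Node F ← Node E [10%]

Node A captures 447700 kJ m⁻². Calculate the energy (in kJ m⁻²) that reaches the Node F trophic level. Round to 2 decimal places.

4.48 kJ m⁻²

Node B: 447700 × 0.1 = 44770 kJ m⁻²
Node C: 44770 × 0.1 = 4477 kJ m⁻²
Node D: 4477 × 0.1 = 447.7 kJ m⁻²
Node E: 447.7 × 0.1 = 44.77 kJ m⁻²
Node F: 44.77 × 0.1 = 4.477 kJ m⁻²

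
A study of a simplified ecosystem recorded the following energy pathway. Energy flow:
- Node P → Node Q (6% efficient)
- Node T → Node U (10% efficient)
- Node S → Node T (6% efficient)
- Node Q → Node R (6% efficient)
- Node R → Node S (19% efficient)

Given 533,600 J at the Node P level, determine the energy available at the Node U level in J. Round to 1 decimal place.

Node Q: 533600 × 0.06 = 32016 J
Node R: 32016 × 0.06 = 1920.96 J
Node S: 1920.96 × 0.19 = 364.9824 J
Node T: 364.9824 × 0.06 = 21.898944 J
Node U: 21.898944 × 0.1 = 2.1898944 J

2.2 J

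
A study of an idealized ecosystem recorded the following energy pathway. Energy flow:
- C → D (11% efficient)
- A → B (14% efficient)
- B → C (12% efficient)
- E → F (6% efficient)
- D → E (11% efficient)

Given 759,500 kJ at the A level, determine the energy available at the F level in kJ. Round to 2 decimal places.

B: 759500 × 0.14 = 106330 kJ
C: 106330 × 0.12 = 12759.6 kJ
D: 12759.6 × 0.11 = 1403.556 kJ
E: 1403.556 × 0.11 = 154.39116 kJ
F: 154.39116 × 0.06 = 9.2634696 kJ

9.26 kJ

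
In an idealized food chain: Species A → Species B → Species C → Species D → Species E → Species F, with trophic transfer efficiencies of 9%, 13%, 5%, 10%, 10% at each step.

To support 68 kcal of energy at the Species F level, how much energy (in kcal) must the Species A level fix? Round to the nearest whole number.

Cumulative transfer efficiency: 0.09 × 0.13 × 0.05 × 0.1 × 0.1 = 0.00000585
Species A energy = 68 / 0.00000585 = 11623932 kcal

11623932 kcal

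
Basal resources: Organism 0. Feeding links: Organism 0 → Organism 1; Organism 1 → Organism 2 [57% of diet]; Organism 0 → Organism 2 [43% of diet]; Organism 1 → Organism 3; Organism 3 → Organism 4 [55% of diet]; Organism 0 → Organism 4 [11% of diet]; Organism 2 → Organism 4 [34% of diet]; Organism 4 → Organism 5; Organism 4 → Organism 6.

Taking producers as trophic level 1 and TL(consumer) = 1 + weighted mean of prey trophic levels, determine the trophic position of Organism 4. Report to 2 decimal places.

3.63

Organism 1: 1 + 1 = 2
Organism 2: 1 + (0.57×2 + 0.43×1) = 2.57
Organism 3: 1 + 2 = 3
Organism 4: 1 + (0.55×3 + 0.11×1 + 0.34×2.57) = 3.6338
Organism 5: 1 + 3.6338 = 4.6338
Organism 6: 1 + 3.6338 = 4.6338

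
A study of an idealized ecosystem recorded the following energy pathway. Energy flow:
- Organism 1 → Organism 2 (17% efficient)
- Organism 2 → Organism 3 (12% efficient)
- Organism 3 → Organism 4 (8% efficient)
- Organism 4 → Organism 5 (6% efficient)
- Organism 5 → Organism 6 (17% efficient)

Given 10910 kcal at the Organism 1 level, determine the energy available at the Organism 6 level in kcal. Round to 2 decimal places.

0.18 kcal

Organism 2: 10910 × 0.17 = 1854.7 kcal
Organism 3: 1854.7 × 0.12 = 222.564 kcal
Organism 4: 222.564 × 0.08 = 17.80512 kcal
Organism 5: 17.80512 × 0.06 = 1.0683072 kcal
Organism 6: 1.0683072 × 0.17 = 0.181612224 kcal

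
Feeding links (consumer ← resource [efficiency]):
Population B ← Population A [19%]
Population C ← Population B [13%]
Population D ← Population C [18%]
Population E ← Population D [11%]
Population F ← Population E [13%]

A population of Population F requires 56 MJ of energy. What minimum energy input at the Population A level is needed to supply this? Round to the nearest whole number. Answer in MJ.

880811 MJ

Cumulative transfer efficiency: 0.19 × 0.13 × 0.18 × 0.11 × 0.13 = 0.0000635778
Population A energy = 56 / 0.0000635778 = 880811 MJ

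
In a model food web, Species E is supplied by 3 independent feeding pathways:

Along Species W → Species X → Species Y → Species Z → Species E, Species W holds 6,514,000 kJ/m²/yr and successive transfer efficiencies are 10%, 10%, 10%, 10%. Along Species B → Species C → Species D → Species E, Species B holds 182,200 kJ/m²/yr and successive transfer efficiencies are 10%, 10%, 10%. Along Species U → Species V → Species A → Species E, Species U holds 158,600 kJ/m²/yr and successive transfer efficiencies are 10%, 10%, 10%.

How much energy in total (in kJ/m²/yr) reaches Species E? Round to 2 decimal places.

992.20 kJ/m²/yr

Via Species W: 6514000 × 0.1 × 0.1 × 0.1 × 0.1 = 651.4 kJ/m²/yr
Via Species B: 182200 × 0.1 × 0.1 × 0.1 = 182.2 kJ/m²/yr
Via Species U: 158600 × 0.1 × 0.1 × 0.1 = 158.6 kJ/m²/yr
Total at Species E: 651.4 + 182.2 + 158.6 = 992.2 kJ/m²/yr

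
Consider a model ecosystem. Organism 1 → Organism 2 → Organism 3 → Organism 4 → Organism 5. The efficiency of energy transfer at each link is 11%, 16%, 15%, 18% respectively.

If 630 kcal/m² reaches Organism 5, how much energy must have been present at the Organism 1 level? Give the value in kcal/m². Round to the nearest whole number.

1325758 kcal/m²

Cumulative transfer efficiency: 0.11 × 0.16 × 0.15 × 0.18 = 0.0004752
Organism 1 energy = 630 / 0.0004752 = 1325758 kcal/m²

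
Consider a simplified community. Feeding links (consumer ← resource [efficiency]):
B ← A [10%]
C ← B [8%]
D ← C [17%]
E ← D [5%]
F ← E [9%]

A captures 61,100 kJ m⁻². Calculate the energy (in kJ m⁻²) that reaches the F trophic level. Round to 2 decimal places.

B: 61100 × 0.1 = 6110 kJ m⁻²
C: 6110 × 0.08 = 488.8 kJ m⁻²
D: 488.8 × 0.17 = 83.096 kJ m⁻²
E: 83.096 × 0.05 = 4.1548 kJ m⁻²
F: 4.1548 × 0.09 = 0.373932 kJ m⁻²

0.37 kJ m⁻²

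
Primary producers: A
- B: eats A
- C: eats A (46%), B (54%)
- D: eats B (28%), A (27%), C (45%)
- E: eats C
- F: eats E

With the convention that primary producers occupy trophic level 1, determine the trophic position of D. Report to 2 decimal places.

2.97

B: 1 + 1 = 2
C: 1 + (0.46×1 + 0.54×2) = 2.54
D: 1 + (0.28×2 + 0.27×1 + 0.45×2.54) = 2.973
E: 1 + 2.54 = 3.54
F: 1 + 3.54 = 4.54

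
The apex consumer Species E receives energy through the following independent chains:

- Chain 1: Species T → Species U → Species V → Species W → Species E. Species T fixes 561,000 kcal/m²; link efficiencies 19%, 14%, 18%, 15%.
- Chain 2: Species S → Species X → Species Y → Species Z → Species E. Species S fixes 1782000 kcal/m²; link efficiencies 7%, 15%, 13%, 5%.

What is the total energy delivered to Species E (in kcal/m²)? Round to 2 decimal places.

Chain 1: 561000 × 0.19 × 0.14 × 0.18 × 0.15 = 402.9102 kcal/m²
Chain 2: 1782000 × 0.07 × 0.15 × 0.13 × 0.05 = 121.6215 kcal/m²
Total at Species E: 402.9102 + 121.6215 = 524.5317 kcal/m²

524.53 kcal/m²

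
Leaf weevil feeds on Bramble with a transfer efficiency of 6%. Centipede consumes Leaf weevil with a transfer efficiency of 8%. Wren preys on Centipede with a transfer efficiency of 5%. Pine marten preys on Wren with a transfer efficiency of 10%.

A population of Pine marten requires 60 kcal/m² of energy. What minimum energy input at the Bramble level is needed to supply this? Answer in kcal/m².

2500000 kcal/m²

Cumulative transfer efficiency: 0.06 × 0.08 × 0.05 × 0.1 = 0.000024
Bramble energy = 60 / 0.000024 = 2500000 kcal/m²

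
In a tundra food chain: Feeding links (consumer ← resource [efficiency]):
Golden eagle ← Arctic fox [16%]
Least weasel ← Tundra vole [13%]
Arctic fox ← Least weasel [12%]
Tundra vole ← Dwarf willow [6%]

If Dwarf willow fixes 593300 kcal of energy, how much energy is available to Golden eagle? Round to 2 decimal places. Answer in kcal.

Tundra vole: 593300 × 0.06 = 35598 kcal
Least weasel: 35598 × 0.13 = 4627.74 kcal
Arctic fox: 4627.74 × 0.12 = 555.3288 kcal
Golden eagle: 555.3288 × 0.16 = 88.852608 kcal

88.85 kcal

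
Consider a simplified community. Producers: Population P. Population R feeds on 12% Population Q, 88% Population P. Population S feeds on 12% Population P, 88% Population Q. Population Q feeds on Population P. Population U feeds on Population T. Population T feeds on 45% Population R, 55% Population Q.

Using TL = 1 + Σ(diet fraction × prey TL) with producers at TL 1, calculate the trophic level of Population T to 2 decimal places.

Population Q: 1 + 1 = 2
Population R: 1 + (0.12×2 + 0.88×1) = 2.12
Population S: 1 + (0.12×1 + 0.88×2) = 2.88
Population T: 1 + (0.45×2.12 + 0.55×2) = 3.054
Population U: 1 + 3.054 = 4.054

3.05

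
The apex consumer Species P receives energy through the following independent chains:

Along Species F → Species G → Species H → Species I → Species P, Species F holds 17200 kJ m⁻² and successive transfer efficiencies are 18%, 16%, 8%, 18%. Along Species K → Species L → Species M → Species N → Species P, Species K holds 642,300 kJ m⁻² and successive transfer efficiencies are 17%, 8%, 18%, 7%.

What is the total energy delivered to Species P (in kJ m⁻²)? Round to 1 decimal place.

Via Species F: 17200 × 0.18 × 0.16 × 0.08 × 0.18 = 7.133184 kJ m⁻²
Via Species K: 642300 × 0.17 × 0.08 × 0.18 × 0.07 = 110.064528 kJ m⁻²
Total at Species P: 7.133184 + 110.064528 = 117.197712 kJ m⁻²

117.2 kJ m⁻²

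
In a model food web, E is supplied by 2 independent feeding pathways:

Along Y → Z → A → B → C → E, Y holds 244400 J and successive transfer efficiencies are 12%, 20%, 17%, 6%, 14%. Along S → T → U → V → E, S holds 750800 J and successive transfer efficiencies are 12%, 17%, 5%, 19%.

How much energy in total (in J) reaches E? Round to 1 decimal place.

Via Y: 244400 × 0.12 × 0.2 × 0.17 × 0.06 × 0.14 = 8.3760768 J
Via S: 750800 × 0.12 × 0.17 × 0.05 × 0.19 = 145.50504 J
Total at E: 8.3760768 + 145.50504 = 153.8811168 J

153.9 J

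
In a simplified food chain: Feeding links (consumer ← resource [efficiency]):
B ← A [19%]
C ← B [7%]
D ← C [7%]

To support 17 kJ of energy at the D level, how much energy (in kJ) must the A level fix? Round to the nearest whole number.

18260 kJ

Cumulative transfer efficiency: 0.19 × 0.07 × 0.07 = 0.000931
A energy = 17 / 0.000931 = 18260 kJ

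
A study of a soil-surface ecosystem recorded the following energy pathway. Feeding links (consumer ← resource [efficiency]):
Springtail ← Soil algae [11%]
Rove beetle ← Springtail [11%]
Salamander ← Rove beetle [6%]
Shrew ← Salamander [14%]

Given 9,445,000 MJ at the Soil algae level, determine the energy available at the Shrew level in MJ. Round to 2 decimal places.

959.99 MJ

Springtail: 9445000 × 0.11 = 1038950 MJ
Rove beetle: 1038950 × 0.11 = 114284.5 MJ
Salamander: 114284.5 × 0.06 = 6857.07 MJ
Shrew: 6857.07 × 0.14 = 959.9898 MJ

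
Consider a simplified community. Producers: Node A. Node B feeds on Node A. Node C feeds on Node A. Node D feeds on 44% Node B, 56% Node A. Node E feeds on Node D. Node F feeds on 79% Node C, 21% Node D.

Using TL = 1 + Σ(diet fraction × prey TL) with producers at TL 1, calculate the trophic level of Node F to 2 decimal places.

Node B: 1 + 1 = 2
Node C: 1 + 1 = 2
Node D: 1 + (0.44×2 + 0.56×1) = 2.44
Node E: 1 + 2.44 = 3.44
Node F: 1 + (0.79×2 + 0.21×2.44) = 3.0924

3.09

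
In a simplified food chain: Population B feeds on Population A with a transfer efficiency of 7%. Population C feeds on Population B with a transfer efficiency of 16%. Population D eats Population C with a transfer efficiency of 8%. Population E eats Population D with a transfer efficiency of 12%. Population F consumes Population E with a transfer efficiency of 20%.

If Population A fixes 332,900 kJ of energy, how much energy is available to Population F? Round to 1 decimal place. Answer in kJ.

Population B: 332900 × 0.07 = 23303 kJ
Population C: 23303 × 0.16 = 3728.48 kJ
Population D: 3728.48 × 0.08 = 298.2784 kJ
Population E: 298.2784 × 0.12 = 35.793408 kJ
Population F: 35.793408 × 0.2 = 7.1586816 kJ

7.2 kJ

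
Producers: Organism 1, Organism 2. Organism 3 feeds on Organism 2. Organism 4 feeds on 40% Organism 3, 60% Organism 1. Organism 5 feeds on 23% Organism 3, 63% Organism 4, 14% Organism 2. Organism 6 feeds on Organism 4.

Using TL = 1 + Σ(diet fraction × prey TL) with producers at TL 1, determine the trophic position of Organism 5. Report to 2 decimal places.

Organism 3: 1 + 1 = 2
Organism 4: 1 + (0.4×2 + 0.6×1) = 2.4
Organism 5: 1 + (0.23×2 + 0.63×2.4 + 0.14×1) = 3.112
Organism 6: 1 + 2.4 = 3.4

3.11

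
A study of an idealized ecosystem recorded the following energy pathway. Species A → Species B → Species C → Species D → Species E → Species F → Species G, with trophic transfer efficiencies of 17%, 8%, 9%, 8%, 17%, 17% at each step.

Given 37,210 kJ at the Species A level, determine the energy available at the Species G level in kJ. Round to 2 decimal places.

0.11 kJ

Species B: 37210 × 0.17 = 6325.7 kJ
Species C: 6325.7 × 0.08 = 506.056 kJ
Species D: 506.056 × 0.09 = 45.54504 kJ
Species E: 45.54504 × 0.08 = 3.6436032 kJ
Species F: 3.6436032 × 0.17 = 0.619412544 kJ
Species G: 0.619412544 × 0.17 = 0.10530013248 kJ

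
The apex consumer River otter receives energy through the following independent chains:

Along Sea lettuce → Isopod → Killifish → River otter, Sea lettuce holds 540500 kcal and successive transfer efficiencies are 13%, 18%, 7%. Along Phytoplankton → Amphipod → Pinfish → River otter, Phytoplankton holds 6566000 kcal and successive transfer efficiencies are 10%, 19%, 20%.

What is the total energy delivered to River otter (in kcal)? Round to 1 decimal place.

Via Sea lettuce: 540500 × 0.13 × 0.18 × 0.07 = 885.339 kcal
Via Phytoplankton: 6566000 × 0.1 × 0.19 × 0.2 = 24950.8 kcal
Total at River otter: 885.339 + 24950.8 = 25836.139 kcal

25836.1 kcal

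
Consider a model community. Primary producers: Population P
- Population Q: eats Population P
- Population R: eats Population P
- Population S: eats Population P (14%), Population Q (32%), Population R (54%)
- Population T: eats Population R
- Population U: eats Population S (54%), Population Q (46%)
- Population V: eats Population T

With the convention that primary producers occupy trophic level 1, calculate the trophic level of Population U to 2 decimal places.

3.46

Population Q: 1 + 1 = 2
Population R: 1 + 1 = 2
Population S: 1 + (0.14×1 + 0.32×2 + 0.54×2) = 2.86
Population T: 1 + 2 = 3
Population U: 1 + (0.54×2.86 + 0.46×2) = 3.4644
Population V: 1 + 3 = 4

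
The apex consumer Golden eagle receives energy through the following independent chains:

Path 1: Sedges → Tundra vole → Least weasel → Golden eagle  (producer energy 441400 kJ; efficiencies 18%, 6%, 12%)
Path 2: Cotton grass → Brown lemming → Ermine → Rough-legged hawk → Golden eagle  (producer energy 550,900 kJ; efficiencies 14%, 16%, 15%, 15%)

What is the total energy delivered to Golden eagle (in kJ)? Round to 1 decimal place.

849.7 kJ

Path 1: 441400 × 0.18 × 0.06 × 0.12 = 572.0544 kJ
Path 2: 550900 × 0.14 × 0.16 × 0.15 × 0.15 = 277.6536 kJ
Total at Golden eagle: 572.0544 + 277.6536 = 849.708 kJ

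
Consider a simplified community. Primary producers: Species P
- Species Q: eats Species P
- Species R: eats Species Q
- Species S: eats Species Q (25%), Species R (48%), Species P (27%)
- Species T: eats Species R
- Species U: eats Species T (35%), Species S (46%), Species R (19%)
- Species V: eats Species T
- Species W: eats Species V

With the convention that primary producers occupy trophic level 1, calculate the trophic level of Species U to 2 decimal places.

Species Q: 1 + 1 = 2
Species R: 1 + 2 = 3
Species S: 1 + (0.25×2 + 0.48×3 + 0.27×1) = 3.21
Species T: 1 + 3 = 4
Species U: 1 + (0.35×4 + 0.46×3.21 + 0.19×3) = 4.4466
Species V: 1 + 4 = 5
Species W: 1 + 5 = 6

4.45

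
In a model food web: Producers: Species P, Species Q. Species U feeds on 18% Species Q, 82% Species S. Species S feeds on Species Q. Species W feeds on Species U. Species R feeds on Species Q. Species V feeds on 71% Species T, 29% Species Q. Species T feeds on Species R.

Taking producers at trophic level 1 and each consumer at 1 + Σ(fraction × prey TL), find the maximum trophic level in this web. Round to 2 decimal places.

3.82

Species R: 1 + 1 = 2
Species S: 1 + 1 = 2
Species T: 1 + 2 = 3
Species U: 1 + (0.18×1 + 0.82×2) = 2.82
Species V: 1 + (0.71×3 + 0.29×1) = 3.42
Species W: 1 + 2.82 = 3.82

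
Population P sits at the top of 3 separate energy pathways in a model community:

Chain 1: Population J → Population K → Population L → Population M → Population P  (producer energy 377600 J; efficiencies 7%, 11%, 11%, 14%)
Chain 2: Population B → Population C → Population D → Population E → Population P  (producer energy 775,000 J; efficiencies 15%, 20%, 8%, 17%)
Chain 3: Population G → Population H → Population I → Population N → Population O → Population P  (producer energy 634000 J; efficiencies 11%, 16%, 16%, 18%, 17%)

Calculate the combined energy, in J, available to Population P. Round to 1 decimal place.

415.6 J

Chain 1: 377600 × 0.07 × 0.11 × 0.11 × 0.14 = 44.775808 J
Chain 2: 775000 × 0.15 × 0.2 × 0.08 × 0.17 = 316.2 J
Chain 3: 634000 × 0.11 × 0.16 × 0.16 × 0.18 × 0.17 = 54.6315264 J
Total at Population P: 44.775808 + 316.2 + 54.6315264 = 415.6073344 J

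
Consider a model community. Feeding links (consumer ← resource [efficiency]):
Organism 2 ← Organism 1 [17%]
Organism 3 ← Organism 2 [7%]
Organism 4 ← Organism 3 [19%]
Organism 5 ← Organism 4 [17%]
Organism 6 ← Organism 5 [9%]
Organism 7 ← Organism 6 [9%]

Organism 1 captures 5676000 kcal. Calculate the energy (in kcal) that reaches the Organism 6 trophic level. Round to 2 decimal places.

Organism 2: 5676000 × 0.17 = 964920 kcal
Organism 3: 964920 × 0.07 = 67544.4 kcal
Organism 4: 67544.4 × 0.19 = 12833.436 kcal
Organism 5: 12833.436 × 0.17 = 2181.68412 kcal
Organism 6: 2181.68412 × 0.09 = 196.3515708 kcal

196.35 kcal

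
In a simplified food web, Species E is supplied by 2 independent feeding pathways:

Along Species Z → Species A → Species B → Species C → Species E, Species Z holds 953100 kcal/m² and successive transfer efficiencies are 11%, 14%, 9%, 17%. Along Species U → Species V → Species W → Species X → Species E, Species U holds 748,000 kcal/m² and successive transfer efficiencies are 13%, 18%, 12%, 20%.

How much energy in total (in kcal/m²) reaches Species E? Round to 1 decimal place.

644.6 kcal/m²

Via Species Z: 953100 × 0.11 × 0.14 × 0.09 × 0.17 = 224.569422 kcal/m²
Via Species U: 748000 × 0.13 × 0.18 × 0.12 × 0.2 = 420.0768 kcal/m²
Total at Species E: 224.569422 + 420.0768 = 644.646222 kcal/m²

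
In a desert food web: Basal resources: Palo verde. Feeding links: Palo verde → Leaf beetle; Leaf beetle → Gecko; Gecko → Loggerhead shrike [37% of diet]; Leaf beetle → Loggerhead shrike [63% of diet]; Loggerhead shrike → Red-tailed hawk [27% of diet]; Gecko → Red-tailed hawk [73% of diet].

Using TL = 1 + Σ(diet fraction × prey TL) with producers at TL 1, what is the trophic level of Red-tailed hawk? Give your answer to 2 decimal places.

Leaf beetle: 1 + 1 = 2
Gecko: 1 + 2 = 3
Loggerhead shrike: 1 + (0.37×3 + 0.63×2) = 3.37
Red-tailed hawk: 1 + (0.27×3.37 + 0.73×3) = 4.0999

4.10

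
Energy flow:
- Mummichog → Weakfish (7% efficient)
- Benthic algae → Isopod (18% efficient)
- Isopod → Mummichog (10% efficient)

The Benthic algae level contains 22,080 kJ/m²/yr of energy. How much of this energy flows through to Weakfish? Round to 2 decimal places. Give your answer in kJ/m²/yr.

Isopod: 22080 × 0.18 = 3974.4 kJ/m²/yr
Mummichog: 3974.4 × 0.1 = 397.44 kJ/m²/yr
Weakfish: 397.44 × 0.07 = 27.8208 kJ/m²/yr

27.82 kJ/m²/yr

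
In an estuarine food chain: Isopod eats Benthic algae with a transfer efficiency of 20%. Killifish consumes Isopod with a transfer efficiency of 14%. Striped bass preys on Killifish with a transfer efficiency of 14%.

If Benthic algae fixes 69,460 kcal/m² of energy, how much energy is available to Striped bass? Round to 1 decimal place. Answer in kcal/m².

272.3 kcal/m²

Isopod: 69460 × 0.2 = 13892 kcal/m²
Killifish: 13892 × 0.14 = 1944.88 kcal/m²
Striped bass: 1944.88 × 0.14 = 272.2832 kcal/m²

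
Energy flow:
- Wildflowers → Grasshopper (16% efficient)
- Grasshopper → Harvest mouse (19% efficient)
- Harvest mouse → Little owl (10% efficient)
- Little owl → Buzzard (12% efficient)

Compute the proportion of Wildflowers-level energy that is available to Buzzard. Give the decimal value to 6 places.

0.000365

Product of link efficiencies: 0.16 × 0.19 × 0.1 × 0.12 = 0.0003648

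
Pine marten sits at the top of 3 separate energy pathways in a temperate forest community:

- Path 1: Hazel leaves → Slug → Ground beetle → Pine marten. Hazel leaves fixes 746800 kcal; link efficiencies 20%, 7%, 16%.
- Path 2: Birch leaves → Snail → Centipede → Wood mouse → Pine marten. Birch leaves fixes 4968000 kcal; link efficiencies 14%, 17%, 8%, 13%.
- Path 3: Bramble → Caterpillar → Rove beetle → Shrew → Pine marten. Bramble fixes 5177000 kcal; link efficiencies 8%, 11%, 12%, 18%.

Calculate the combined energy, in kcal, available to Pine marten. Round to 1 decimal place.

Path 1: 746800 × 0.2 × 0.07 × 0.16 = 1672.832 kcal
Path 2: 4968000 × 0.14 × 0.17 × 0.08 × 0.13 = 1229.67936 kcal
Path 3: 5177000 × 0.08 × 0.11 × 0.12 × 0.18 = 984.04416 kcal
Total at Pine marten: 1672.832 + 1229.67936 + 984.04416 = 3886.55552 kcal

3886.6 kcal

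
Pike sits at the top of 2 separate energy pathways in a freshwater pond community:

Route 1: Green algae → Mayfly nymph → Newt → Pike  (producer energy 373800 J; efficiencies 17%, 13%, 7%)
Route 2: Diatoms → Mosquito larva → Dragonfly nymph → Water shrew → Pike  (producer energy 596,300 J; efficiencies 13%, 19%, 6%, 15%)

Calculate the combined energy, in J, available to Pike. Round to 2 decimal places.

Route 1: 373800 × 0.17 × 0.13 × 0.07 = 578.2686 J
Route 2: 596300 × 0.13 × 0.19 × 0.06 × 0.15 = 132.55749 J
Total at Pike: 578.2686 + 132.55749 = 710.82609 J

710.83 J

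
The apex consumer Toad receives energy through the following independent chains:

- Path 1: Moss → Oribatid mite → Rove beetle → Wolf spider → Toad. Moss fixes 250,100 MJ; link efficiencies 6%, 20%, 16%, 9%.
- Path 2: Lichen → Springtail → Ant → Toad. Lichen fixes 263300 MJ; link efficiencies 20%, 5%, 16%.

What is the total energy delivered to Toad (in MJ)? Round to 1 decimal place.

Path 1: 250100 × 0.06 × 0.2 × 0.16 × 0.09 = 43.21728 MJ
Path 2: 263300 × 0.2 × 0.05 × 0.16 = 421.28 MJ
Total at Toad: 43.21728 + 421.28 = 464.49728 MJ

464.5 MJ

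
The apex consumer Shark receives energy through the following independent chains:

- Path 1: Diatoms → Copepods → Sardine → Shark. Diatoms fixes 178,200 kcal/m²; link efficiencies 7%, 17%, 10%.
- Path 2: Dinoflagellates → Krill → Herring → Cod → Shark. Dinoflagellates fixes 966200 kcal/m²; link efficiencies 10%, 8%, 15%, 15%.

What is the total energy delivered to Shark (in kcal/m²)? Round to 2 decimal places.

385.97 kcal/m²

Path 1: 178200 × 0.07 × 0.17 × 0.1 = 212.058 kcal/m²
Path 2: 966200 × 0.1 × 0.08 × 0.15 × 0.15 = 173.916 kcal/m²
Total at Shark: 212.058 + 173.916 = 385.974 kcal/m²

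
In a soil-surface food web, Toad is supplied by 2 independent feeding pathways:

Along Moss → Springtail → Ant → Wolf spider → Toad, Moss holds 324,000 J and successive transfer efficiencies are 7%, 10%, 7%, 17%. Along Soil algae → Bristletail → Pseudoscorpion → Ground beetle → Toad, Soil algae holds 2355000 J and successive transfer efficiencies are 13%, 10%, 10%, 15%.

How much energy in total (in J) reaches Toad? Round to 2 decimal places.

Via Moss: 324000 × 0.07 × 0.1 × 0.07 × 0.17 = 26.9892 J
Via Soil algae: 2355000 × 0.13 × 0.1 × 0.1 × 0.15 = 459.225 J
Total at Toad: 26.9892 + 459.225 = 486.2142 J

486.21 J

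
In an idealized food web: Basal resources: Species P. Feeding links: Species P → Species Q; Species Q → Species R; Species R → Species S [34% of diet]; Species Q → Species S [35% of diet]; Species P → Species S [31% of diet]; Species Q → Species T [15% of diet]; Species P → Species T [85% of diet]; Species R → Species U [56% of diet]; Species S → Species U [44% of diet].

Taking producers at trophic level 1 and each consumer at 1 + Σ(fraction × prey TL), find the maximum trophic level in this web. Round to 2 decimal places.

4.01

Species Q: 1 + 1 = 2
Species R: 1 + 2 = 3
Species S: 1 + (0.34×3 + 0.35×2 + 0.31×1) = 3.03
Species T: 1 + (0.15×2 + 0.85×1) = 2.15
Species U: 1 + (0.56×3 + 0.44×3.03) = 4.0132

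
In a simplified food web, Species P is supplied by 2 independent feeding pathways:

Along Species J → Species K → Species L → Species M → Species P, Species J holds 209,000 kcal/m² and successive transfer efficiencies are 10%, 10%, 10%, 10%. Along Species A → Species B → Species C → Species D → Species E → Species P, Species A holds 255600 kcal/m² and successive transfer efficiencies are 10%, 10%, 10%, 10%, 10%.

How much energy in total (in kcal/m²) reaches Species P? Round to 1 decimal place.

23.5 kcal/m²

Via Species J: 209000 × 0.1 × 0.1 × 0.1 × 0.1 = 20.9 kcal/m²
Via Species A: 255600 × 0.1 × 0.1 × 0.1 × 0.1 × 0.1 = 2.556 kcal/m²
Total at Species P: 20.9 + 2.556 = 23.456 kcal/m²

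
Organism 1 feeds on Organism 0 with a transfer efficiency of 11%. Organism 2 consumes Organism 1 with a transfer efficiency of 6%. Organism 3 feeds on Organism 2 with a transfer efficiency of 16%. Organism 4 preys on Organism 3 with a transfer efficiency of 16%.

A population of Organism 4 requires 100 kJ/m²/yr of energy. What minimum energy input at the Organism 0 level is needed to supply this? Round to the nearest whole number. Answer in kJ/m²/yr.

591856 kJ/m²/yr

Cumulative transfer efficiency: 0.11 × 0.06 × 0.16 × 0.16 = 0.00016896
Organism 0 energy = 100 / 0.00016896 = 591856 kJ/m²/yr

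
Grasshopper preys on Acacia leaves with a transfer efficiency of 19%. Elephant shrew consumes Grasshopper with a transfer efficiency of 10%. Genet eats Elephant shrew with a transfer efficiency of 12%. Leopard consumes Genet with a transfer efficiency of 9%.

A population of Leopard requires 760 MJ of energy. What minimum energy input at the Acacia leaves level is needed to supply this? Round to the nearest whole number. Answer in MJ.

Cumulative transfer efficiency: 0.19 × 0.1 × 0.12 × 0.09 = 0.0002052
Acacia leaves energy = 760 / 0.0002052 = 3703704 MJ

3703704 MJ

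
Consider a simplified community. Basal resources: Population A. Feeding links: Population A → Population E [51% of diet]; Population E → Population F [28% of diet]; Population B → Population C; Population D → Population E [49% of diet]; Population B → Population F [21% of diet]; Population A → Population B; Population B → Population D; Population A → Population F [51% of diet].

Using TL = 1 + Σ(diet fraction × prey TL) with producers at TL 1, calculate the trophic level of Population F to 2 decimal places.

2.76

Population B: 1 + 1 = 2
Population C: 1 + 2 = 3
Population D: 1 + 2 = 3
Population E: 1 + (0.49×3 + 0.51×1) = 2.98
Population F: 1 + (0.51×1 + 0.21×2 + 0.28×2.98) = 2.7644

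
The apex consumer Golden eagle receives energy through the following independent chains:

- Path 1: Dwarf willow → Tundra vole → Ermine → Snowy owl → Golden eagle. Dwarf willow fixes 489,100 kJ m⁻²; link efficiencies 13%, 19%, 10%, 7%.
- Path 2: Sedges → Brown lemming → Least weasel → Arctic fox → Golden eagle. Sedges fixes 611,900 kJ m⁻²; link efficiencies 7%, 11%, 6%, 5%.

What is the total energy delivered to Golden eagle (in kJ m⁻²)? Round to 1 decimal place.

Path 1: 489100 × 0.13 × 0.19 × 0.1 × 0.07 = 84.56539 kJ m⁻²
Path 2: 611900 × 0.07 × 0.11 × 0.06 × 0.05 = 14.13489 kJ m⁻²
Total at Golden eagle: 84.56539 + 14.13489 = 98.70028 kJ m⁻²

98.7 kJ m⁻²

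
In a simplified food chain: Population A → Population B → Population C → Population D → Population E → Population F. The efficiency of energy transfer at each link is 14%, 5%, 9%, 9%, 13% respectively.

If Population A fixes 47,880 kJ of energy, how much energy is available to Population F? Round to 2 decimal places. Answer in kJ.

Population B: 47880 × 0.14 = 6703.2 kJ
Population C: 6703.2 × 0.05 = 335.16 kJ
Population D: 335.16 × 0.09 = 30.1644 kJ
Population E: 30.1644 × 0.09 = 2.714796 kJ
Population F: 2.714796 × 0.13 = 0.35292348 kJ

0.35 kJ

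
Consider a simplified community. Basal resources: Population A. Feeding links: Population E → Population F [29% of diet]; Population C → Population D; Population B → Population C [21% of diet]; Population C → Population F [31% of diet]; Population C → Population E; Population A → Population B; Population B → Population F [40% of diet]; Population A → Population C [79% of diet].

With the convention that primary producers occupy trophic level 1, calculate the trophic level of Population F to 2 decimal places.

Population B: 1 + 1 = 2
Population C: 1 + (0.21×2 + 0.79×1) = 2.21
Population D: 1 + 2.21 = 3.21
Population E: 1 + 2.21 = 3.21
Population F: 1 + (0.4×2 + 0.31×2.21 + 0.29×3.21) = 3.416

3.42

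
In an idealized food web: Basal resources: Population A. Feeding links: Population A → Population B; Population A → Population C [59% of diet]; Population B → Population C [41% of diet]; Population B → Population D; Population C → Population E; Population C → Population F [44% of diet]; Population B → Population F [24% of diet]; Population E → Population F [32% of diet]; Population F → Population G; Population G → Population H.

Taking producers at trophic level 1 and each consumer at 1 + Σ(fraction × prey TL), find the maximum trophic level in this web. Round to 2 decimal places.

Population B: 1 + 1 = 2
Population C: 1 + (0.59×1 + 0.41×2) = 2.41
Population D: 1 + 2 = 3
Population E: 1 + 2.41 = 3.41
Population F: 1 + (0.44×2.41 + 0.24×2 + 0.32×3.41) = 3.6316
Population G: 1 + 3.6316 = 4.6316
Population H: 1 + 4.6316 = 5.6316

5.63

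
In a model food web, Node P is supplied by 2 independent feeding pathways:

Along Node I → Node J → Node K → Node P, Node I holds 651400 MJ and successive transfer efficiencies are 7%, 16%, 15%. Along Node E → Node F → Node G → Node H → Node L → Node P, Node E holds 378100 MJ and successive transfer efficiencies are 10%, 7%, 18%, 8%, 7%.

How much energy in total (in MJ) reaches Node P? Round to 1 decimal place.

Via Node I: 651400 × 0.07 × 0.16 × 0.15 = 1094.352 MJ
Via Node E: 378100 × 0.1 × 0.07 × 0.18 × 0.08 × 0.07 = 2.6678736 MJ
Total at Node P: 1094.352 + 2.6678736 = 1097.0198736 MJ

1097.0 MJ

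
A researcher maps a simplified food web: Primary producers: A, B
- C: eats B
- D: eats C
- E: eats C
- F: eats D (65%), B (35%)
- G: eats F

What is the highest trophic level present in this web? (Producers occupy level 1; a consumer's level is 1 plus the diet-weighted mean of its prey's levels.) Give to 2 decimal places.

C: 1 + 1 = 2
D: 1 + 2 = 3
E: 1 + 2 = 3
F: 1 + (0.65×3 + 0.35×1) = 3.3
G: 1 + 3.3 = 4.3

4.30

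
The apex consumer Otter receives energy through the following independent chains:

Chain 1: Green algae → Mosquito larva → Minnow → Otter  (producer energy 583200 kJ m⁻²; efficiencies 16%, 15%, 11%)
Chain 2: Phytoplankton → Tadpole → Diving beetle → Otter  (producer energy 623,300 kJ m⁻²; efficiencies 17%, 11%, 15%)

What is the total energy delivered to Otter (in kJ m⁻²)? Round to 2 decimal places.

3288.00 kJ m⁻²

Chain 1: 583200 × 0.16 × 0.15 × 0.11 = 1539.648 kJ m⁻²
Chain 2: 623300 × 0.17 × 0.11 × 0.15 = 1748.3565 kJ m⁻²
Total at Otter: 1539.648 + 1748.3565 = 3288.0045 kJ m⁻²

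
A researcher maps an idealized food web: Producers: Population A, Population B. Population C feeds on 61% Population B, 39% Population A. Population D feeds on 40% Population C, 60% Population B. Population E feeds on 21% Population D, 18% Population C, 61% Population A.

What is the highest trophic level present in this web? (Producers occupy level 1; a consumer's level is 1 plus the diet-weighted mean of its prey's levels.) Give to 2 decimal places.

Population C: 1 + (0.61×1 + 0.39×1) = 2
Population D: 1 + (0.4×2 + 0.6×1) = 2.4
Population E: 1 + (0.21×2.4 + 0.18×2 + 0.61×1) = 2.474

2.47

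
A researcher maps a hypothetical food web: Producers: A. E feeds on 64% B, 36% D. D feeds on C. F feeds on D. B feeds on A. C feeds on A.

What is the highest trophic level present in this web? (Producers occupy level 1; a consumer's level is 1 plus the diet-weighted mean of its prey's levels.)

B: 1 + 1 = 2
C: 1 + 1 = 2
D: 1 + 2 = 3
E: 1 + (0.64×2 + 0.36×3) = 3.36
F: 1 + 3 = 4

4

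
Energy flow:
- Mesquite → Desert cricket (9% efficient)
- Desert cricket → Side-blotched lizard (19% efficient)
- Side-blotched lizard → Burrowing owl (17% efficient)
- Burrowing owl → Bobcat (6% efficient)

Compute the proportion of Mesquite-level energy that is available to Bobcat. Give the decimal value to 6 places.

Product of link efficiencies: 0.09 × 0.19 × 0.17 × 0.06 = 0.00017442

0.000174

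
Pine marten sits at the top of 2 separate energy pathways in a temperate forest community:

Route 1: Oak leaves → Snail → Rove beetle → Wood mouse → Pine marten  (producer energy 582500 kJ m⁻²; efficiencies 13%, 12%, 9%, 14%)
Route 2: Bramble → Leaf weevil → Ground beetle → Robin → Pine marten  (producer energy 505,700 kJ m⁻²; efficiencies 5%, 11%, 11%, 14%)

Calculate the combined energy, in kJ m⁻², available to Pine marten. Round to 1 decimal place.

157.3 kJ m⁻²

Route 1: 582500 × 0.13 × 0.12 × 0.09 × 0.14 = 114.4962 kJ m⁻²
Route 2: 505700 × 0.05 × 0.11 × 0.11 × 0.14 = 42.83279 kJ m⁻²
Total at Pine marten: 114.4962 + 42.83279 = 157.32899 kJ m⁻²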